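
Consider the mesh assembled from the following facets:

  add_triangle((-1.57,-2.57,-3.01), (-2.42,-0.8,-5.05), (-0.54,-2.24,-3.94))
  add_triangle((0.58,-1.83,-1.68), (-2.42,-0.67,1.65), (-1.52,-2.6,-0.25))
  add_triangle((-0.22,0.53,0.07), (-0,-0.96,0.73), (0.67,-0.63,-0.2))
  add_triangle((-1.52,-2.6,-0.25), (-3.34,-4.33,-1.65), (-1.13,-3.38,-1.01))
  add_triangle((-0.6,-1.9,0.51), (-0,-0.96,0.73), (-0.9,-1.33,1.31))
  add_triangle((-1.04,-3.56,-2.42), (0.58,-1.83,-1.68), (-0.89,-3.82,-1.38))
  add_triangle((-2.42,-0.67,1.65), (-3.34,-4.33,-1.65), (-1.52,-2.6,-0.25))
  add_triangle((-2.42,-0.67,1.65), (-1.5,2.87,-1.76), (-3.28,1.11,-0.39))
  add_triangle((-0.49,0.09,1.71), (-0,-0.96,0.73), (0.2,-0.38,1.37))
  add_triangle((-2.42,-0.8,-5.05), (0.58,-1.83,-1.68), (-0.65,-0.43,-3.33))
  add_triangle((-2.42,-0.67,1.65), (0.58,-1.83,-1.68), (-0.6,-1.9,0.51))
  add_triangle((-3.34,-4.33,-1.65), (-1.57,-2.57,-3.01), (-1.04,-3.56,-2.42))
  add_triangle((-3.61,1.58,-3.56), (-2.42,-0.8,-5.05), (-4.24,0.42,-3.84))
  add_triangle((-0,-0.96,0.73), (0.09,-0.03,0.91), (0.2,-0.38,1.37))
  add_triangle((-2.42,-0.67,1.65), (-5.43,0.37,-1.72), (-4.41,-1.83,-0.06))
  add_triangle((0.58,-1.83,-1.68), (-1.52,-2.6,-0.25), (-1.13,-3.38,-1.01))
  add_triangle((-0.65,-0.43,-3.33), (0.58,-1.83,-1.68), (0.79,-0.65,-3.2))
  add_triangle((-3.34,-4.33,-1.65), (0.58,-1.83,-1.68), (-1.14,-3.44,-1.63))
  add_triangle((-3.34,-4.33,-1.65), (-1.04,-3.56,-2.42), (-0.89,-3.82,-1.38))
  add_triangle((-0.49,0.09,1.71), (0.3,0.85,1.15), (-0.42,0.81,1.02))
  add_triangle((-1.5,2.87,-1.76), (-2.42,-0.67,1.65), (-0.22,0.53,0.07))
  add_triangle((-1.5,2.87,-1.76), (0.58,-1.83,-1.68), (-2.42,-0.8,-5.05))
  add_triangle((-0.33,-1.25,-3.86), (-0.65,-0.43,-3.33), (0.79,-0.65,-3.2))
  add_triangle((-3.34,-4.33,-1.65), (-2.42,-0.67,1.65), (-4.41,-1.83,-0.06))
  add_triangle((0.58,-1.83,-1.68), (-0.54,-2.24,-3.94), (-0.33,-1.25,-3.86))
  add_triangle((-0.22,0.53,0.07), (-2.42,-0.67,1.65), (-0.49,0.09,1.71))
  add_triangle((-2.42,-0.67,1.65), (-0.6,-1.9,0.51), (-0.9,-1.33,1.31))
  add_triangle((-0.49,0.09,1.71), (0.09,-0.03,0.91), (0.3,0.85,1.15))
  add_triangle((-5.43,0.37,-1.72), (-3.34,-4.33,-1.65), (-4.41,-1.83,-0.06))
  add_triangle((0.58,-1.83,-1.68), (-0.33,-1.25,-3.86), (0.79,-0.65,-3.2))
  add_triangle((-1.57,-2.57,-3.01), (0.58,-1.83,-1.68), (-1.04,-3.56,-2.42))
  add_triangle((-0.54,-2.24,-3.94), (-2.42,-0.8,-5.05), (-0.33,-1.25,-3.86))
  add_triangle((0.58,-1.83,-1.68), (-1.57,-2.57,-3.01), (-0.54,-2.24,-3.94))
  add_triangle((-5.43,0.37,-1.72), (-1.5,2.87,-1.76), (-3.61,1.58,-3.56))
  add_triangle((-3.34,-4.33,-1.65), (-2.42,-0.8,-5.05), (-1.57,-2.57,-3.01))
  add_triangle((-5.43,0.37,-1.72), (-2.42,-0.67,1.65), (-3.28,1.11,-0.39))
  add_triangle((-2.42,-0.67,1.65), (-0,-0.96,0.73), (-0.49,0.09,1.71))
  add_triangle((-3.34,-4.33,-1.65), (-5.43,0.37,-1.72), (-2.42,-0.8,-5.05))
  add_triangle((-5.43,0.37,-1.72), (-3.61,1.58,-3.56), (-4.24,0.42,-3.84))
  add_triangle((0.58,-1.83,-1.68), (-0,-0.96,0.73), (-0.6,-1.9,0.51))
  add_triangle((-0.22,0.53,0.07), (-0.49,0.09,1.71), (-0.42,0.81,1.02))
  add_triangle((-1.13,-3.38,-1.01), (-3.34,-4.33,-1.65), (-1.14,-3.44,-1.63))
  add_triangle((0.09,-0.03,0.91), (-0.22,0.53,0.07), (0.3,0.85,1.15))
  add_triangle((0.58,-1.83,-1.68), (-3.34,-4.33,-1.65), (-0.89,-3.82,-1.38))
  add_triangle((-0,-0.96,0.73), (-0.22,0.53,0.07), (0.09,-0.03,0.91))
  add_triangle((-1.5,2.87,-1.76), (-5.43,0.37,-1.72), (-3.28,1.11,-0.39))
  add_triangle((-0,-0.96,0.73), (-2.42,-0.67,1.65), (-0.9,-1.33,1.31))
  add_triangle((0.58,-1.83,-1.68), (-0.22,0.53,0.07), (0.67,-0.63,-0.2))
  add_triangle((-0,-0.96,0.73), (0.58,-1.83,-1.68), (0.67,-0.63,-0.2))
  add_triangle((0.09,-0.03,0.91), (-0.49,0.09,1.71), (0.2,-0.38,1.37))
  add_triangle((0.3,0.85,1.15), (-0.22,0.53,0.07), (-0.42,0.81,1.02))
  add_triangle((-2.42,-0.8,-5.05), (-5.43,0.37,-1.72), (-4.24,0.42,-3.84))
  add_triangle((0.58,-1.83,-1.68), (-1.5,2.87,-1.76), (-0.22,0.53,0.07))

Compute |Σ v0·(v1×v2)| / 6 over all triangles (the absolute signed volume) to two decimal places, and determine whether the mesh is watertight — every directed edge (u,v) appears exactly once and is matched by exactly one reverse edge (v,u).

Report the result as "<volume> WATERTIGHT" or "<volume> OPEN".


Per-triangle v0·(v1×v2)/6:
  t1: +2.5485
  t2: -0.0963
  t3: +0.0268
  t4: +0.6923
  t5: +0.1633
  t6: +0.8631
  t7: +1.6850
  t8: +1.2151
  t9: +0.1417
  t10: -1.3586
  t11: +0.9793
  t12: +2.1837
  t13: +2.6826
  t14: -0.0128
  t15: +3.6492
  t16: -0.0617
  t17: -1.1471
  t18: +0.6146
  t19: +1.6715
  t20: +0.1644
  t21: +0.5572
  t22: +2.8065
  t23: +0.5344
  t24: +3.2474
  t25: +0.6169
  t26: +0.3352
  t27: +0.4430
  t28: +0.0929
  t29: +6.6557
  t30: +1.0597
  t31: +1.0472
  t32: +1.3424
  t33: +1.1219
  t34: +4.5018
  t35: +4.0543
  t36: +2.4291
  t37: +0.5992
  t38: +17.1506
  t39: +2.7278
  t40: +0.3816
  t41: +0.0239
  t42: +0.6439
  t43: -0.0456
  t44: -1.5672
  t45: -0.0380
  t46: +2.6564
  t47: +0.0486
  t48: +0.0538
  t49: +0.2663
  t50: +0.0320
  t51: +0.0603
  t52: +2.6886
  t53: +0.0053
Σ = +73.1377 → |volume| = 73.14

Directed edges: 159 total; 9 unmatched, e.g. (-0.65,-0.43,-3.33)→(-2.42,-0.8,-5.05) → open.

73.14 OPEN


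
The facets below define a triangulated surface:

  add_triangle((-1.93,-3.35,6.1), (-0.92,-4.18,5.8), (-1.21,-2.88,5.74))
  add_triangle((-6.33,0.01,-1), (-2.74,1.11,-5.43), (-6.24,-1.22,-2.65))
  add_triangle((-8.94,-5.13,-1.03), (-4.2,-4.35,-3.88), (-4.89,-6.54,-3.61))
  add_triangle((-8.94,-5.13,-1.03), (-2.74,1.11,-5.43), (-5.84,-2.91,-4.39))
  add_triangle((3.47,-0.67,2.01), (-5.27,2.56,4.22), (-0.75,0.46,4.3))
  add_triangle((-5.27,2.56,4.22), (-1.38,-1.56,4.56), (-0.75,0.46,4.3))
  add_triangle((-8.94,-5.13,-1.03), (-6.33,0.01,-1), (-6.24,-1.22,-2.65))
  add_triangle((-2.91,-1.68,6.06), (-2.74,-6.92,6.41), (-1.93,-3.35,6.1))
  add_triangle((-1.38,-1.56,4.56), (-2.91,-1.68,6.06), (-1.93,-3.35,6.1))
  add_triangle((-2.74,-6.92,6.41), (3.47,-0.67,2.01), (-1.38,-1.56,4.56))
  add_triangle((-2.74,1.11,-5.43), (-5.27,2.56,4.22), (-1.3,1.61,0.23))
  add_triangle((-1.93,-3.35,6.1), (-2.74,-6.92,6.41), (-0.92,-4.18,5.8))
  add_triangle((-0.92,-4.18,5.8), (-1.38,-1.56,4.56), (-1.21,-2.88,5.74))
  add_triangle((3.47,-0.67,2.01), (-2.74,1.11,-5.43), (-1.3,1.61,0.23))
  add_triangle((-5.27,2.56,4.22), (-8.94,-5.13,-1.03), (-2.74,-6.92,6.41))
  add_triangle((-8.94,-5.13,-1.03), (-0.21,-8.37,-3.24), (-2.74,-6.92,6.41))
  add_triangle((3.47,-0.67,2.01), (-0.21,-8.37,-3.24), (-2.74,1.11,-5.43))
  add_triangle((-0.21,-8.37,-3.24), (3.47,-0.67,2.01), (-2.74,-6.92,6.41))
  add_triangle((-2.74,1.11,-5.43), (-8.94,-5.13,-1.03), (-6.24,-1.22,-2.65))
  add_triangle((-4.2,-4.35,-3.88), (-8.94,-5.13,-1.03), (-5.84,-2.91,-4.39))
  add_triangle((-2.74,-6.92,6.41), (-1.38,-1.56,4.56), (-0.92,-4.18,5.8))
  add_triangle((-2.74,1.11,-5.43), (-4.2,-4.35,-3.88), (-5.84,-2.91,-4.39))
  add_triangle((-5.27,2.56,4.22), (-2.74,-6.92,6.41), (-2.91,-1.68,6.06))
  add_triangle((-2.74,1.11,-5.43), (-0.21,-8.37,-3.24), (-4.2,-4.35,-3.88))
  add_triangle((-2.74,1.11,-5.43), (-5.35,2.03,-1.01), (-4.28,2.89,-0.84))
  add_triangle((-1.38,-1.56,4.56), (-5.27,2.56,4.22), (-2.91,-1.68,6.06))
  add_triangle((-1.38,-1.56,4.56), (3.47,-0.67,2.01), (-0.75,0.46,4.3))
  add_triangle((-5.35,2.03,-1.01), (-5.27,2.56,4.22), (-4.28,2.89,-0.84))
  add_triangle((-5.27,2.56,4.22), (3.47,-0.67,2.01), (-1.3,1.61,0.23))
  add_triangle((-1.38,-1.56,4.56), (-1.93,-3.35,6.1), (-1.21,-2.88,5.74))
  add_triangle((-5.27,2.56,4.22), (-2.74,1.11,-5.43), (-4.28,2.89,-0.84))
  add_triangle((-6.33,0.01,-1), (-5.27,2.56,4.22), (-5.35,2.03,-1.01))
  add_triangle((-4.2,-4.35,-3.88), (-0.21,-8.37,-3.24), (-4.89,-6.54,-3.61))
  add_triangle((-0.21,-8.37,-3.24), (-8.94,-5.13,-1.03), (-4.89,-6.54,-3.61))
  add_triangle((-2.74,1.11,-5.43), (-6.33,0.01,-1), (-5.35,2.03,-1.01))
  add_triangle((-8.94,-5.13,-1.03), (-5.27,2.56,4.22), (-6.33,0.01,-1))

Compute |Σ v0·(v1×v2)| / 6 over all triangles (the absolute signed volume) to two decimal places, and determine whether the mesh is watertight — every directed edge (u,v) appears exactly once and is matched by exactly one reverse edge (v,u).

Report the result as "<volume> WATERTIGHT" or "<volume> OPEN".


Per-triangle v0·(v1×v2)/6:
  t1: +0.8663
  t2: +8.4251
  t3: +10.0885
  t4: +11.4944
  t5: +2.8977
  t6: +7.5375
  t7: +9.5279
  t8: +4.6239
  t9: +1.0581
  t10: +14.6409
  t11: +6.7099
  t12: +3.8829
  t13: -0.2980
  t14: +3.3506
  t15: +94.4227
  t16: +108.2943
  t17: +19.7397
  t18: +52.3329
  t19: +10.2714
  t20: +12.9767
  t21: -4.3360
  t22: +9.1460
  t23: +15.5748
  t24: +24.9601
  t25: +5.5437
  t26: +2.0811
  t27: +5.9779
  t28: +5.9028
  t29: +4.8390
  t30: +0.5645
  t31: -6.2586
  t32: +11.2194
  t33: +8.3242
  t34: +19.5566
  t35: +10.4653
  t36: +28.4496
Σ = +524.8539 → |volume| = 524.85

Directed edges: 108 total, each appears once with its reverse present → watertight.

524.85 WATERTIGHT


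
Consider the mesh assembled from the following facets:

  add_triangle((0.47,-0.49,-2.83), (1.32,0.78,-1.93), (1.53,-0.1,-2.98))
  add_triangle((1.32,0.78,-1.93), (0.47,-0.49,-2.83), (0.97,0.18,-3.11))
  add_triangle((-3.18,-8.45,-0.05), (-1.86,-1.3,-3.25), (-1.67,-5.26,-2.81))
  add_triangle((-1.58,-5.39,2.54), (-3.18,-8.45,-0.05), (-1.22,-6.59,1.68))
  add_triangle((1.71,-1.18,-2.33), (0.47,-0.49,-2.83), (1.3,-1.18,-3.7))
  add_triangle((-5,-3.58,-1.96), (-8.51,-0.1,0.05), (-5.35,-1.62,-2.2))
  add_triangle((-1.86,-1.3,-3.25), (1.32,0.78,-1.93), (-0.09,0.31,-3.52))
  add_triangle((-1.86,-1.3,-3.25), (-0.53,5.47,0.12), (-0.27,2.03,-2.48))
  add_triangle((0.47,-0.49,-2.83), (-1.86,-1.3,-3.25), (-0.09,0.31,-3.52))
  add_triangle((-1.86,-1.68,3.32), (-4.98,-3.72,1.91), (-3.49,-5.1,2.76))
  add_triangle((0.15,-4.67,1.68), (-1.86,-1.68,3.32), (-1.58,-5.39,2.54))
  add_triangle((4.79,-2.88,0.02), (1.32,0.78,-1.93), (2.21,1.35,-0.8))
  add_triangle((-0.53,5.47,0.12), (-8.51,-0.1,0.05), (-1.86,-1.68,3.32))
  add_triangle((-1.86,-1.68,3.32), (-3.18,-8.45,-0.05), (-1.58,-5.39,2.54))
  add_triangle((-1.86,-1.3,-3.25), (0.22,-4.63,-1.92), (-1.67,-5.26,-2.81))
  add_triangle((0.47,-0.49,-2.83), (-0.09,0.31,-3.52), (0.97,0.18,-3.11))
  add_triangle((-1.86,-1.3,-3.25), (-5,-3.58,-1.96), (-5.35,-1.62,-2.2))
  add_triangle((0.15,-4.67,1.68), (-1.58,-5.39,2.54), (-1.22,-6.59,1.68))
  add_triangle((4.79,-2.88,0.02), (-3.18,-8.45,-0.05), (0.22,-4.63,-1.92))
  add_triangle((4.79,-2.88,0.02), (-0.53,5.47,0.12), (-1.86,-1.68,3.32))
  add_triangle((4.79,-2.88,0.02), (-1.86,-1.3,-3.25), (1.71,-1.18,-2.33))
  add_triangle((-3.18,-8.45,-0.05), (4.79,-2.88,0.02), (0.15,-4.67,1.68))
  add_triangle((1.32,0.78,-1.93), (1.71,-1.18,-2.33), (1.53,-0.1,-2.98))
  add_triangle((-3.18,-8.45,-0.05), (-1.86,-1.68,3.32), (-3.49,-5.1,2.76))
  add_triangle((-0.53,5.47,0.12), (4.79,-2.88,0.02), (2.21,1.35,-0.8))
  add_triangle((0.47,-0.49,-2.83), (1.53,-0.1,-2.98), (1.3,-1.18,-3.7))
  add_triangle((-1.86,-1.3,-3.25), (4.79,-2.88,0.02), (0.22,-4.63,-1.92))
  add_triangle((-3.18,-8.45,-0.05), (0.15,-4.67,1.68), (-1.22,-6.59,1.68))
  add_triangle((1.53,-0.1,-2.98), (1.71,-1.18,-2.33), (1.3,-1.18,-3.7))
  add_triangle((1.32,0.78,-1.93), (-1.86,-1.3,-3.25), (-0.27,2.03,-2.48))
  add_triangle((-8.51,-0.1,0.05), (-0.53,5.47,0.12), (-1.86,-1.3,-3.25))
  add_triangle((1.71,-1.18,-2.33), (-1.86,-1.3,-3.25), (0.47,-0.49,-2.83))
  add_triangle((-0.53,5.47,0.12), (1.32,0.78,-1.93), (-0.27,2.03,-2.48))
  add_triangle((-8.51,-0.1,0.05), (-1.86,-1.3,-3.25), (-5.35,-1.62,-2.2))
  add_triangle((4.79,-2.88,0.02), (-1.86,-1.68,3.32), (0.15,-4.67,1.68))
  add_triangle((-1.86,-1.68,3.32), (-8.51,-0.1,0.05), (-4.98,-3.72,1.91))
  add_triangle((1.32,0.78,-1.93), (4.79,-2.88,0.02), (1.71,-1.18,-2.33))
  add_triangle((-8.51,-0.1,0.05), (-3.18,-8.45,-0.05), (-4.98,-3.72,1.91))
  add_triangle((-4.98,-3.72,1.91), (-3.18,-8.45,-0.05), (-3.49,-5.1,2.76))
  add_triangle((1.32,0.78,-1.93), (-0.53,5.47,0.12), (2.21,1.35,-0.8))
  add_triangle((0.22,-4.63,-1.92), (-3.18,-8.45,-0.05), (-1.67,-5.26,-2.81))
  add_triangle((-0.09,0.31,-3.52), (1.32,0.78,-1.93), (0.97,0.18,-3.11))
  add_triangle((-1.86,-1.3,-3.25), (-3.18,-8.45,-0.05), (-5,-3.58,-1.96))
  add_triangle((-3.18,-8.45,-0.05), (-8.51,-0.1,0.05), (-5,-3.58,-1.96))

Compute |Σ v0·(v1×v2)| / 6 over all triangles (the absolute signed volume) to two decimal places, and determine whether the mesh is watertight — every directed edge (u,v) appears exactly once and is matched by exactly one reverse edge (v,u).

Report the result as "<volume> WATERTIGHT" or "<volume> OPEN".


280.17 WATERTIGHT

Per-triangle v0·(v1×v2)/6:
  t1: +0.3479
  t2: +0.1004
  t3: +6.7779
  t4: +3.4783
  t5: -0.0855
  t6: +6.7508
  t7: -0.6384
  t8: +4.3555
  t9: +1.2753
  t10: +5.0508
  t11: +2.8102
  t12: +3.1226
  t13: +25.9768
  t14: +6.5500
  t15: +3.0839
  t16: +0.4253
  t17: +4.6412
  t18: +1.6122
  t19: +15.7586
  t20: +13.9584
  t21: +4.1191
  t22: +14.0266
  t23: +0.3956
  t24: +2.5416
  t25: +3.5893
  t26: +0.3978
  t27: +7.9332
  t28: +1.5876
  t29: +0.5976
  t30: +3.0026
  t31: +25.1161
  t32: +1.3391
  t33: +3.3421
  t34: +3.1567
  t35: +8.4153
  t36: +12.7615
  t37: +3.1708
  t38: +22.7975
  t39: +9.7940
  t40: +3.0997
  t41: +6.8551
  t42: +0.4510
  t43: +12.9364
  t44: +23.3941
Σ = +280.1726 → |volume| = 280.17

Directed edges: 132 total, each appears once with its reverse present → watertight.


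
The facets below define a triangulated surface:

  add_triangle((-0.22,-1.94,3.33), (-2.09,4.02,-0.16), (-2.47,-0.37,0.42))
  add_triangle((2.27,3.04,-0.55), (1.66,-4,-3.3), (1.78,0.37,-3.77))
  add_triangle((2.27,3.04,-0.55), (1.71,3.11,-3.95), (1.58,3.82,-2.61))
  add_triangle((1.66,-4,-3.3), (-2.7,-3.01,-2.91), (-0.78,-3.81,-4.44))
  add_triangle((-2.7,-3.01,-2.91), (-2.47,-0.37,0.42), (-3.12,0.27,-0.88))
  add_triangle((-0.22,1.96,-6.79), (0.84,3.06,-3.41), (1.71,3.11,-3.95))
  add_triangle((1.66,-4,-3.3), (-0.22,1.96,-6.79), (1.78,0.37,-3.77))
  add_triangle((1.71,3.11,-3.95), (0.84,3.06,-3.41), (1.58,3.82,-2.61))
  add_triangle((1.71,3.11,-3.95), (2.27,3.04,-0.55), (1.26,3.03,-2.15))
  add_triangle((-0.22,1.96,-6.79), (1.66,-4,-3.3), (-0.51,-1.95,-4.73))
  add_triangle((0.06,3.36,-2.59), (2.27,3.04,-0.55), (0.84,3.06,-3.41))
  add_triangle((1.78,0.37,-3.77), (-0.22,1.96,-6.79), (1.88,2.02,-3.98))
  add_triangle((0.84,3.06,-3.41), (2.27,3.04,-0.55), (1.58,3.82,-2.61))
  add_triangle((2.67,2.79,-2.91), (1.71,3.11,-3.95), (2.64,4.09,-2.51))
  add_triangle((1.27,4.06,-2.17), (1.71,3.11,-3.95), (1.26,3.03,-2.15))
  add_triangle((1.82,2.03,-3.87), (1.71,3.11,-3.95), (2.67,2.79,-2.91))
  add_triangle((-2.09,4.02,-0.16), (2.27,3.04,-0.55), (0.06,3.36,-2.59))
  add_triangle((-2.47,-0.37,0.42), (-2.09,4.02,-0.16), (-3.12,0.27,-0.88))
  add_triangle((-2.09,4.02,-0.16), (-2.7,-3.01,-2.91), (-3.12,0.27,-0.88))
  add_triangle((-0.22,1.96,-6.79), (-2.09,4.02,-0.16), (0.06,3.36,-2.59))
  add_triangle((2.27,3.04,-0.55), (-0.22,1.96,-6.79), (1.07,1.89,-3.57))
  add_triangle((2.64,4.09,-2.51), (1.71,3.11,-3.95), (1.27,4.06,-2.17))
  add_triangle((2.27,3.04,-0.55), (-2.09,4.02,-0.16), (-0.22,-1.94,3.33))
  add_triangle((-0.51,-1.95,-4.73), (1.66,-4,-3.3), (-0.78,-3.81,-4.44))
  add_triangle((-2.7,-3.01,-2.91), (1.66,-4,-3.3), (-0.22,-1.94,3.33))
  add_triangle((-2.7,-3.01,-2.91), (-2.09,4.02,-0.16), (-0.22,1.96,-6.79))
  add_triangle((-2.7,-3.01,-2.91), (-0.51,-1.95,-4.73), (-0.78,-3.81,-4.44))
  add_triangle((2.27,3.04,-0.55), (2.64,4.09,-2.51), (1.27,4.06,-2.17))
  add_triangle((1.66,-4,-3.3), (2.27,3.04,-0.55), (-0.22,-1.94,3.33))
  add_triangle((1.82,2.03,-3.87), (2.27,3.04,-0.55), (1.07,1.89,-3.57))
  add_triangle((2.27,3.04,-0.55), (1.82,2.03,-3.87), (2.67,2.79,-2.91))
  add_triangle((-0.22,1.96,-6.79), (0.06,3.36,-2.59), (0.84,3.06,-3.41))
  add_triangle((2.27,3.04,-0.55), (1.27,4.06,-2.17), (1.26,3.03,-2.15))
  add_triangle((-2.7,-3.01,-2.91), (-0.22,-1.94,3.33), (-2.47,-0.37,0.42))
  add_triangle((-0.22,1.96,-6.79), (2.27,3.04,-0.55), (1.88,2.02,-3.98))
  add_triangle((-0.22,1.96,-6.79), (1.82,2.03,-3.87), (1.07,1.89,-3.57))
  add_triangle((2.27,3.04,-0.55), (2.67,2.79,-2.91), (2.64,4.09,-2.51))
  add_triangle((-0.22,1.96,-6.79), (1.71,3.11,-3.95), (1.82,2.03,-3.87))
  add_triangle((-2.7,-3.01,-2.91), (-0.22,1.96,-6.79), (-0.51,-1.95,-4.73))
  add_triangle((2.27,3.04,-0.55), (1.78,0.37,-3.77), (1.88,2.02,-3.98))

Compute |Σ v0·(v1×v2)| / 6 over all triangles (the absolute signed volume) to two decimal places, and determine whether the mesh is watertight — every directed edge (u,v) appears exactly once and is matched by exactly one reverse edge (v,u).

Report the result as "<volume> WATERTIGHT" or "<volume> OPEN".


Per-triangle v0·(v1×v2)/6:
  t1: +5.4687
  t2: +5.6529
  t3: +1.5885
  t4: +2.7423
  t5: +2.5356
  t6: +2.1986
  t7: +9.2247
  t8: +0.8505
  t9: -1.2237
  t10: +8.6287
  t11: +2.0931
  t12: +3.5081
  t13: -0.4367
  t14: +1.4523
  t15: -0.2187
  t16: +0.9917
  t17: +5.8174
  t18: +2.3596
  t19: +3.5647
  t20: +6.8106
  t21: -1.6407
  t22: +1.9447
  t23: +8.0385
  t24: +3.7727
  t25: +13.2725
  t26: +20.8014
  t27: +3.2939
  t28: +1.2787
  t29: +9.5185
  t30: -1.1032
  t31: -0.6705
  t32: +2.4719
  t33: -0.7006
  t34: +6.1767
  t35: +4.2950
  t36: -0.6673
  t37: +1.0307
  t38: +2.4378
  t39: +8.2220
  t40: +2.0566
Σ = +147.4382 → |volume| = 147.44

Directed edges: 120 total, each appears once with its reverse present → watertight.

147.44 WATERTIGHT


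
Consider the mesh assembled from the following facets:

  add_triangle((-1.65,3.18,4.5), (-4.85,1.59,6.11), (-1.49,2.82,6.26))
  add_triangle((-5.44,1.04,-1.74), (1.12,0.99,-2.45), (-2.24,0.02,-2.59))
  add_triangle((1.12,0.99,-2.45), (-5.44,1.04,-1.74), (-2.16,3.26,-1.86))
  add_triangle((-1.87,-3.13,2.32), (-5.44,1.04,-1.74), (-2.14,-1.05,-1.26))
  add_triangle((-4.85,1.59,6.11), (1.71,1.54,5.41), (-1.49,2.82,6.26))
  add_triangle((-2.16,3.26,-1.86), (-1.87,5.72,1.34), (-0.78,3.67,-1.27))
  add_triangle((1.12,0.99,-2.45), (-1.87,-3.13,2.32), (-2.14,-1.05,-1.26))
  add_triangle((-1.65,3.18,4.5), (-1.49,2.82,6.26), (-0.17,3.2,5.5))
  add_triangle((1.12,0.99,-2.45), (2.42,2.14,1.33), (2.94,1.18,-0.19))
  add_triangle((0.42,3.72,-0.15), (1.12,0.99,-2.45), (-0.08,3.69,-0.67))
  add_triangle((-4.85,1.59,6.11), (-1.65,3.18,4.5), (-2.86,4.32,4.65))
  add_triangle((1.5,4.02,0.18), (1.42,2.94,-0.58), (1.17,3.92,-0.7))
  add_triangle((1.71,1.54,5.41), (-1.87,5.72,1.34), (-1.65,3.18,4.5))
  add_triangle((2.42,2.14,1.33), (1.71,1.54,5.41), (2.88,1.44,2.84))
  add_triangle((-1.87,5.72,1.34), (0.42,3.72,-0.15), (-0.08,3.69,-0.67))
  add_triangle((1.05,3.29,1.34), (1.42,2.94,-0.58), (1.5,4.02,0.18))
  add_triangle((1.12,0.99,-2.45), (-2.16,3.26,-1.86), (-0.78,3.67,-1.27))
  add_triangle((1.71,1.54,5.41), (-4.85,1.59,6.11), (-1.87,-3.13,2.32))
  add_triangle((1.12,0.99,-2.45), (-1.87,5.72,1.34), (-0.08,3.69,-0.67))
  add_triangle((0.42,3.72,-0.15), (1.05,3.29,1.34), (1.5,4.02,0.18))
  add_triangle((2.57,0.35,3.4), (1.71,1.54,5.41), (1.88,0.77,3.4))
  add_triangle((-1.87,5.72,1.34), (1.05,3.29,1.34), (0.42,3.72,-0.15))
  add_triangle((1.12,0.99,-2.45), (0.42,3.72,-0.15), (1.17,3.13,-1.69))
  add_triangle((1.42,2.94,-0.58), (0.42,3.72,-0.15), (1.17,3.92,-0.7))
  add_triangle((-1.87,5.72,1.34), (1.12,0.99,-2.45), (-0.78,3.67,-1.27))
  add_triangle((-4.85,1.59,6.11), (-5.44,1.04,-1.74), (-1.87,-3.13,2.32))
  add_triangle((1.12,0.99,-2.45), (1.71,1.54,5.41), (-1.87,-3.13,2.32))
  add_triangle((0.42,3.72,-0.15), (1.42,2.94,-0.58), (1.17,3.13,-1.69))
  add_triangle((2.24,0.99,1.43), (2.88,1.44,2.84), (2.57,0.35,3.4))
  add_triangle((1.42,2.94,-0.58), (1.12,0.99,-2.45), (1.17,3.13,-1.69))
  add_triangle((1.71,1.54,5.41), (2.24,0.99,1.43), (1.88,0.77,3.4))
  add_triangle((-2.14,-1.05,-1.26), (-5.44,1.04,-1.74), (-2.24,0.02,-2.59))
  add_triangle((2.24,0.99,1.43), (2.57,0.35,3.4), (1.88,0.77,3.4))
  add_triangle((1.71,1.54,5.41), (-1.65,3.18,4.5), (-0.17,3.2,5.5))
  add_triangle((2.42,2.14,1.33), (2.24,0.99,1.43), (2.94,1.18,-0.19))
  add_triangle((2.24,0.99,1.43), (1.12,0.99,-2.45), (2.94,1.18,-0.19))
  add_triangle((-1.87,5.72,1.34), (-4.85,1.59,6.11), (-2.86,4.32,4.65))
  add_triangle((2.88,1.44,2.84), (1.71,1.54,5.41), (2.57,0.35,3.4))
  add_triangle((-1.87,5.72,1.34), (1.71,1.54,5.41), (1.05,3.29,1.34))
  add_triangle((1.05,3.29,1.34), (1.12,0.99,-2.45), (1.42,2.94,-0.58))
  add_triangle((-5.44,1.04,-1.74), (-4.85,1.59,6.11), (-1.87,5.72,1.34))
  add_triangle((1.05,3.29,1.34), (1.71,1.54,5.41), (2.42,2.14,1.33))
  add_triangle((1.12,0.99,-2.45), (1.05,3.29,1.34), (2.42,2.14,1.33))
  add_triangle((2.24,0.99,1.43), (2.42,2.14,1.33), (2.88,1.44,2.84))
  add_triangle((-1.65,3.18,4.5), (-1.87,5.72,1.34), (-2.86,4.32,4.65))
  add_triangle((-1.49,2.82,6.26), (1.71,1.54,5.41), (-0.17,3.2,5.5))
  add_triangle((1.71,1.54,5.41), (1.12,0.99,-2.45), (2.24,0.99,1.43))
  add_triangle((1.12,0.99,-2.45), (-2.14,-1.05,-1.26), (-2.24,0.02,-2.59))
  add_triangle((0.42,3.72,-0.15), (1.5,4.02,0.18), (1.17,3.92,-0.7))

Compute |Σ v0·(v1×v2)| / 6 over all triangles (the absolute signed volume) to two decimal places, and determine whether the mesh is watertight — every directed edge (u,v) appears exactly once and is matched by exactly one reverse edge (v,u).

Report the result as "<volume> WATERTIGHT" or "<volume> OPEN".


Per-triangle v0·(v1×v2)/6:
  t1: +4.7865
  t2: +3.0848
  t3: +5.9726
  t4: +5.6803
  t5: +6.8139
  t6: +3.2717
  t7: +1.9163
  t8: +1.8064
  t9: +1.7552
  t10: +1.0679
  t11: +4.3867
  t12: +0.3290
  t13: +10.8619
  t14: +2.0096
  t15: +1.2966
  t16: +0.1734
  t17: +2.4868
  t18: +22.8258
  t19: +0.7680
  t20: +0.8112
  t21: -0.1819
  t22: +2.9578
  t23: +0.2427
  t24: -0.1575
  t25: +1.8578
  t26: +25.9786
  t27: +2.5136
  t28: +0.8213
  t29: +0.4036
  t30: +0.7149
  t31: -0.7422
  t32: +2.2655
  t33: -0.6054
  t34: -1.2598
  t35: +0.8356
  t36: -0.5230
  t37: +7.0994
  t38: +1.9559
  t39: +9.0304
  t40: +0.0300
  t41: +36.0845
  t42: +4.2492
  t43: +2.9197
  t44: +0.4136
  t45: +3.0655
  t46: +3.3254
  t47: -1.7247
  t48: +1.0414
  t49: +0.5058
Σ = +185.2222 → |volume| = 185.22

Directed edges: 147 total; 3 unmatched, e.g. (-5.44,1.04,-1.74)→(-2.16,3.26,-1.86) → open.

185.22 OPEN


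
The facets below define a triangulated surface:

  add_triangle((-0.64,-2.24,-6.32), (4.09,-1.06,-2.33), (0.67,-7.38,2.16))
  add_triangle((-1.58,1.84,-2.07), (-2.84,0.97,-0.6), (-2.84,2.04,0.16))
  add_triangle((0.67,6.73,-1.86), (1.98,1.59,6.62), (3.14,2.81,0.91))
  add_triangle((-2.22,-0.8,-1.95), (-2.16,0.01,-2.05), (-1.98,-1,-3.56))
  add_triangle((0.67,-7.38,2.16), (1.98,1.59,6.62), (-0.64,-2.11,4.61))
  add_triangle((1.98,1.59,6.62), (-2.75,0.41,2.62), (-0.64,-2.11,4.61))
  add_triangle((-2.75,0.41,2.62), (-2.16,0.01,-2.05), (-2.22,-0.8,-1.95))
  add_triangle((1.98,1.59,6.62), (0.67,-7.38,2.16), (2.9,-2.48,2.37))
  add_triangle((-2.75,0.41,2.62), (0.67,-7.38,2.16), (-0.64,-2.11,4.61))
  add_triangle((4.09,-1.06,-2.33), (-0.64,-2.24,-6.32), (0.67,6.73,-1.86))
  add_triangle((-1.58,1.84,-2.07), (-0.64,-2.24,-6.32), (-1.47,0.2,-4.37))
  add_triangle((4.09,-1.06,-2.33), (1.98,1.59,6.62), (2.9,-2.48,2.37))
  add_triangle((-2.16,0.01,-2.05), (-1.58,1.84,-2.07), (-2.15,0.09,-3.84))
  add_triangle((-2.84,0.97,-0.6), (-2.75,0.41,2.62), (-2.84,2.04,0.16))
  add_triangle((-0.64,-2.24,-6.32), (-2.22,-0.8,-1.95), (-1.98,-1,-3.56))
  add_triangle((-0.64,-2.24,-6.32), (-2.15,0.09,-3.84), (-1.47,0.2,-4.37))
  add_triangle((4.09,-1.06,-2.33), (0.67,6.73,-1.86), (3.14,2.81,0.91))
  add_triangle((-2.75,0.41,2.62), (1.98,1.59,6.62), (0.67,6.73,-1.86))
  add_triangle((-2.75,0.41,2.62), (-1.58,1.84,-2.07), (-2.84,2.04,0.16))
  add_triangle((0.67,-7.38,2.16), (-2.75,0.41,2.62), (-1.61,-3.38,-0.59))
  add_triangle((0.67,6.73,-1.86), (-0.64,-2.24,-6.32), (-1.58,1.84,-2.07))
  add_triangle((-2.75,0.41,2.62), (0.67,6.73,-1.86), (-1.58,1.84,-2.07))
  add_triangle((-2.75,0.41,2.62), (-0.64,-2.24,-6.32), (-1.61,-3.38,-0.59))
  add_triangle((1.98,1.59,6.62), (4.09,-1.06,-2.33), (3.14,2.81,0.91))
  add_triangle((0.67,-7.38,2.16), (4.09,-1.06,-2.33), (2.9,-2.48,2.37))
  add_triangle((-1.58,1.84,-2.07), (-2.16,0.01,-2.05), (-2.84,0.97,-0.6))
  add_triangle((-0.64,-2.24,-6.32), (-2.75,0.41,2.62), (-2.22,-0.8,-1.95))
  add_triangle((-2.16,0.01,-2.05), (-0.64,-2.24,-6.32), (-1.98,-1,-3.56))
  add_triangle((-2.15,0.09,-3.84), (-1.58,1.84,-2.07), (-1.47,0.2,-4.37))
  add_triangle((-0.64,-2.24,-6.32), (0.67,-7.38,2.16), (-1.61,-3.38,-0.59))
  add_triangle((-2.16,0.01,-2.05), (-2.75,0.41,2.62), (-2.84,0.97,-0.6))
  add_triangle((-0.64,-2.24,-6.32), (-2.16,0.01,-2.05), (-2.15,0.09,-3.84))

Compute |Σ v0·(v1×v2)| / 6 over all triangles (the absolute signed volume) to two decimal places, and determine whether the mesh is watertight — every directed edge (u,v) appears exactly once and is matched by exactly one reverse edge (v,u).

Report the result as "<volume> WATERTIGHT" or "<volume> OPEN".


315.02 WATERTIGHT

Per-triangle v0·(v1×v2)/6:
  t1: +37.0053
  t2: +1.3471
  t3: +19.2021
  t4: +0.5473
  t5: +17.6791
  t6: +12.0548
  t7: +1.5480
  t8: +19.0153
  t9: +10.5191
  t10: +33.8820
  t11: +0.2610
  t12: +14.8949
  t13: +1.1708
  t14: +1.8116
  t15: +0.7434
  t16: +1.6739
  t17: +16.3523
  t18: +27.6837
  t19: -0.7770
  t20: +11.7298
  t21: +12.9931
  t22: +10.2937
  t23: +9.2243
  t24: +15.2700
  t25: +16.7632
  t26: +1.5790
  t27: +0.7591
  t28: +0.7182
  t29: +1.1462
  t30: +14.8084
  t31: +1.5019
  t32: +1.6176
Σ = +315.0190 → |volume| = 315.02

Directed edges: 96 total, each appears once with its reverse present → watertight.


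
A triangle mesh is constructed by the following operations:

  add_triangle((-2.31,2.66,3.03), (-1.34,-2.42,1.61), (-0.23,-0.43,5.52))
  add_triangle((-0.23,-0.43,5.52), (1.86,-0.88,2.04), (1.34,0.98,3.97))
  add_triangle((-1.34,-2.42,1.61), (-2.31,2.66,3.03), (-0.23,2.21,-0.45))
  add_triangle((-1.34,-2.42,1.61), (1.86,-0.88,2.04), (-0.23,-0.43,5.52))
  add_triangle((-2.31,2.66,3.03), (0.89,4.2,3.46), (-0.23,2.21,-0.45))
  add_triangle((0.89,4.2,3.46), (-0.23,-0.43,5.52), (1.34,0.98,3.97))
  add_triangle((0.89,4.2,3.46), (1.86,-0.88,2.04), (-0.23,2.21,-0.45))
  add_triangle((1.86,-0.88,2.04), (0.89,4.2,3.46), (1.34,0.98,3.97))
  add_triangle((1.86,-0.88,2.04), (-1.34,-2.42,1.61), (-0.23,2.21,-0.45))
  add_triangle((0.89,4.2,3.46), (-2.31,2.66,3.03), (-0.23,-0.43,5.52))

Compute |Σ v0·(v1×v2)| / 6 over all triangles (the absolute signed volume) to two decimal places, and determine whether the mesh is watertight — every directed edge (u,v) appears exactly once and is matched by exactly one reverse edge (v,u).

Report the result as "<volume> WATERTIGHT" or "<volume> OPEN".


Per-triangle v0·(v1×v2)/6:
  t1: +8.0014
  t2: +3.3057
  t3: +1.2575
  t4: +4.9504
  t5: +4.9775
  t6: +4.9636
  t7: +1.9012
  t8: +2.3390
  t9: -1.8188
  t10: +11.7349
Σ = +41.6123 → |volume| = 41.61

Directed edges: 30 total, each appears once with its reverse present → watertight.

41.61 WATERTIGHT


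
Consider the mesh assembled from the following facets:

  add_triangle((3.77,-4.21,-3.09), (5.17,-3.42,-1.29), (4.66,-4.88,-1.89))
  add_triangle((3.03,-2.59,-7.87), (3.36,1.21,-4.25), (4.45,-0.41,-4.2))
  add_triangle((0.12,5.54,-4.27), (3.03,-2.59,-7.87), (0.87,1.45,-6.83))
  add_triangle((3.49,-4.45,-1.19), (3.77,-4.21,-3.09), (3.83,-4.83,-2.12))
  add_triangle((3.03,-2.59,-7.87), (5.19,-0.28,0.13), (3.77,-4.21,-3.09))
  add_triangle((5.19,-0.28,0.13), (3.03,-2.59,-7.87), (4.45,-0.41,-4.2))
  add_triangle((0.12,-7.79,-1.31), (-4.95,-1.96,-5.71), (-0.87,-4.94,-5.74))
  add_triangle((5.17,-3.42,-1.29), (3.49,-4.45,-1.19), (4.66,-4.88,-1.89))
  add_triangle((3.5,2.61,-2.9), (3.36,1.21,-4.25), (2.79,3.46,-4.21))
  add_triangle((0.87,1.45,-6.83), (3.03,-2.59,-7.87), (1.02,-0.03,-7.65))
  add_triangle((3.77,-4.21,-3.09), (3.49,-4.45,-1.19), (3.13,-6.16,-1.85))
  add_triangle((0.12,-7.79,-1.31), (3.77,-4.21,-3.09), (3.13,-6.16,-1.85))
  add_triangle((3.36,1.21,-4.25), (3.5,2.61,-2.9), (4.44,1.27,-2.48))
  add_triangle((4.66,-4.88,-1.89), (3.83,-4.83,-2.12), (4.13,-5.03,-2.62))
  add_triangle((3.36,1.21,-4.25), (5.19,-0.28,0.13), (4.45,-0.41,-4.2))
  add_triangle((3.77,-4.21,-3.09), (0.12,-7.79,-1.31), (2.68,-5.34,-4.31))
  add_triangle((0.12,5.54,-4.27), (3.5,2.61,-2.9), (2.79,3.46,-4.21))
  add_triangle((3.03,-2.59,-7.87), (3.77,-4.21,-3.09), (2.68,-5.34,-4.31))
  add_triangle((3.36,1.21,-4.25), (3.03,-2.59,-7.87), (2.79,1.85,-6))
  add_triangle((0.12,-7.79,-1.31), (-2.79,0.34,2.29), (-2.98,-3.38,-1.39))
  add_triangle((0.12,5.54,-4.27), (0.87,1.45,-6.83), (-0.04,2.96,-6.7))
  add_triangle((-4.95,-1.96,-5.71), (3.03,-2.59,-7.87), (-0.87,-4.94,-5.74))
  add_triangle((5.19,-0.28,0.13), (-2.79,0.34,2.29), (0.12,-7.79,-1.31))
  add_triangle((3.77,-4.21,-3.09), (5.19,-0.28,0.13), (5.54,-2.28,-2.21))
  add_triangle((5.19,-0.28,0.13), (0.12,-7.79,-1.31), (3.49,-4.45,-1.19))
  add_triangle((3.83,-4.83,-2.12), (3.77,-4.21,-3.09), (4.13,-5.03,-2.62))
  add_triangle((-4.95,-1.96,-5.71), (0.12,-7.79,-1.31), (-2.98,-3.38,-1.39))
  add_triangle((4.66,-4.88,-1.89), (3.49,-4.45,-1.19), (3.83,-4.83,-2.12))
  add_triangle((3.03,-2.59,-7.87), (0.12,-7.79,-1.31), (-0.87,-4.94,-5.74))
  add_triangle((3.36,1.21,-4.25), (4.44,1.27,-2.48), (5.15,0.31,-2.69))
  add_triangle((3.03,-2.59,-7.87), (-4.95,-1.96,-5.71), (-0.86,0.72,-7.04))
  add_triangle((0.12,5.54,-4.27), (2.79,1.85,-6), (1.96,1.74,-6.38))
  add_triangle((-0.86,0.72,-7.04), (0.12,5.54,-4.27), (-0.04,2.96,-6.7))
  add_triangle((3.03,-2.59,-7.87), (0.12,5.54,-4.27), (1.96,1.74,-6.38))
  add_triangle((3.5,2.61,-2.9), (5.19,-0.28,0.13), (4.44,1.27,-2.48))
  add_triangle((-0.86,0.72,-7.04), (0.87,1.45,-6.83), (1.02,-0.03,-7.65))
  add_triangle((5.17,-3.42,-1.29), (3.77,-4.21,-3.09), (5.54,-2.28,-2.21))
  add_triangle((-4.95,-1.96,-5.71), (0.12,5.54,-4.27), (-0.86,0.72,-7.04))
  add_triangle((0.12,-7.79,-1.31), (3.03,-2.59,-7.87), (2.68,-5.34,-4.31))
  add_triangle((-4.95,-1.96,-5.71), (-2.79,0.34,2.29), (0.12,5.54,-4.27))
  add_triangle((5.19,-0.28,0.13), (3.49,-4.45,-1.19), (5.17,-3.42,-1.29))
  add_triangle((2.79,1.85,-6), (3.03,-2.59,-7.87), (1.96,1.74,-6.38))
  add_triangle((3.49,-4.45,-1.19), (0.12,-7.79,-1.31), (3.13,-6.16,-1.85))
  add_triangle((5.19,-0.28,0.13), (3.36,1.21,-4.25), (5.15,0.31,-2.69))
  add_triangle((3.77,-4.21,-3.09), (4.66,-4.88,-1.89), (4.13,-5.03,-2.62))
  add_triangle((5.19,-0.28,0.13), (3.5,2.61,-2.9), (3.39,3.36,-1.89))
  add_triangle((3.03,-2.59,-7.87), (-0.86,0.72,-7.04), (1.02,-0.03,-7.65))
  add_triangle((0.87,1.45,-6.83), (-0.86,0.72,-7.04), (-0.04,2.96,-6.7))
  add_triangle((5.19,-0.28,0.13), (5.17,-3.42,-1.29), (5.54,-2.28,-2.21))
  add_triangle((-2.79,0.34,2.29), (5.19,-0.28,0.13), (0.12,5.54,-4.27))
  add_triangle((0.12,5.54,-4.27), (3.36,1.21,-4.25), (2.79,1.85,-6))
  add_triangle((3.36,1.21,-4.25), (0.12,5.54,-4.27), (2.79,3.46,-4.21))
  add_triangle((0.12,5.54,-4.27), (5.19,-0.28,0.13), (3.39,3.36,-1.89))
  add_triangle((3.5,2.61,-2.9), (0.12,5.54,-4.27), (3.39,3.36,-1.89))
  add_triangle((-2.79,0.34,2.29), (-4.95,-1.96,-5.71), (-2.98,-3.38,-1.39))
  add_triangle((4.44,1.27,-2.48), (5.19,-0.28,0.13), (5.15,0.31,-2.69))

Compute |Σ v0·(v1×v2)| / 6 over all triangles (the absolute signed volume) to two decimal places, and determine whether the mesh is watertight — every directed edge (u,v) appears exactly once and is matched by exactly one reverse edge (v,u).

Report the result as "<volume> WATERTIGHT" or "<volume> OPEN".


406.55 WATERTIGHT

Per-triangle v0·(v1×v2)/6:
  t1: +2.2533
  t2: +7.4955
  t3: +8.6380
  t4: -0.2265
  t5: +20.8543
  t6: +7.8816
  t7: +25.1341
  t8: +0.8475
  t9: +2.6143
  t10: +3.5967
  t11: +2.5485
  t12: +5.4703
  t13: +2.6514
  t14: +0.2909
  t15: +5.8257
  t16: +8.3795
  t17: +2.6795
  t18: +8.9981
  t19: +7.0049
  t20: +11.7604
  t21: +3.9704
  t22: +28.2803
  t23: +15.6733
  t24: -2.6831
  t25: +3.7603
  t26: -0.0018
  t27: +15.8682
  t28: +0.4934
  t29: +28.1906
  t30: +2.0082
  t31: +28.8531
  t32: +4.6755
  t33: +2.9488
  t34: +3.1537
  t35: +2.3721
  t36: +3.3479
  t37: +3.7885
  t38: +23.5480
  t39: +11.8285
  t40: +30.2144
  t41: +1.7620
  t42: +4.9072
  t43: +1.8760
  t44: -1.1887
  t45: +0.6624
  t46: +4.3748
  t47: +3.9809
  t48: +3.8626
  t49: +3.9491
  t50: +12.0224
  t51: +5.6568
  t52: +3.5661
  t53: -3.6200
  t54: +4.9457
  t55: +12.4383
  t56: +2.3633
Σ = +406.5477 → |volume| = 406.55

Directed edges: 168 total, each appears once with its reverse present → watertight.


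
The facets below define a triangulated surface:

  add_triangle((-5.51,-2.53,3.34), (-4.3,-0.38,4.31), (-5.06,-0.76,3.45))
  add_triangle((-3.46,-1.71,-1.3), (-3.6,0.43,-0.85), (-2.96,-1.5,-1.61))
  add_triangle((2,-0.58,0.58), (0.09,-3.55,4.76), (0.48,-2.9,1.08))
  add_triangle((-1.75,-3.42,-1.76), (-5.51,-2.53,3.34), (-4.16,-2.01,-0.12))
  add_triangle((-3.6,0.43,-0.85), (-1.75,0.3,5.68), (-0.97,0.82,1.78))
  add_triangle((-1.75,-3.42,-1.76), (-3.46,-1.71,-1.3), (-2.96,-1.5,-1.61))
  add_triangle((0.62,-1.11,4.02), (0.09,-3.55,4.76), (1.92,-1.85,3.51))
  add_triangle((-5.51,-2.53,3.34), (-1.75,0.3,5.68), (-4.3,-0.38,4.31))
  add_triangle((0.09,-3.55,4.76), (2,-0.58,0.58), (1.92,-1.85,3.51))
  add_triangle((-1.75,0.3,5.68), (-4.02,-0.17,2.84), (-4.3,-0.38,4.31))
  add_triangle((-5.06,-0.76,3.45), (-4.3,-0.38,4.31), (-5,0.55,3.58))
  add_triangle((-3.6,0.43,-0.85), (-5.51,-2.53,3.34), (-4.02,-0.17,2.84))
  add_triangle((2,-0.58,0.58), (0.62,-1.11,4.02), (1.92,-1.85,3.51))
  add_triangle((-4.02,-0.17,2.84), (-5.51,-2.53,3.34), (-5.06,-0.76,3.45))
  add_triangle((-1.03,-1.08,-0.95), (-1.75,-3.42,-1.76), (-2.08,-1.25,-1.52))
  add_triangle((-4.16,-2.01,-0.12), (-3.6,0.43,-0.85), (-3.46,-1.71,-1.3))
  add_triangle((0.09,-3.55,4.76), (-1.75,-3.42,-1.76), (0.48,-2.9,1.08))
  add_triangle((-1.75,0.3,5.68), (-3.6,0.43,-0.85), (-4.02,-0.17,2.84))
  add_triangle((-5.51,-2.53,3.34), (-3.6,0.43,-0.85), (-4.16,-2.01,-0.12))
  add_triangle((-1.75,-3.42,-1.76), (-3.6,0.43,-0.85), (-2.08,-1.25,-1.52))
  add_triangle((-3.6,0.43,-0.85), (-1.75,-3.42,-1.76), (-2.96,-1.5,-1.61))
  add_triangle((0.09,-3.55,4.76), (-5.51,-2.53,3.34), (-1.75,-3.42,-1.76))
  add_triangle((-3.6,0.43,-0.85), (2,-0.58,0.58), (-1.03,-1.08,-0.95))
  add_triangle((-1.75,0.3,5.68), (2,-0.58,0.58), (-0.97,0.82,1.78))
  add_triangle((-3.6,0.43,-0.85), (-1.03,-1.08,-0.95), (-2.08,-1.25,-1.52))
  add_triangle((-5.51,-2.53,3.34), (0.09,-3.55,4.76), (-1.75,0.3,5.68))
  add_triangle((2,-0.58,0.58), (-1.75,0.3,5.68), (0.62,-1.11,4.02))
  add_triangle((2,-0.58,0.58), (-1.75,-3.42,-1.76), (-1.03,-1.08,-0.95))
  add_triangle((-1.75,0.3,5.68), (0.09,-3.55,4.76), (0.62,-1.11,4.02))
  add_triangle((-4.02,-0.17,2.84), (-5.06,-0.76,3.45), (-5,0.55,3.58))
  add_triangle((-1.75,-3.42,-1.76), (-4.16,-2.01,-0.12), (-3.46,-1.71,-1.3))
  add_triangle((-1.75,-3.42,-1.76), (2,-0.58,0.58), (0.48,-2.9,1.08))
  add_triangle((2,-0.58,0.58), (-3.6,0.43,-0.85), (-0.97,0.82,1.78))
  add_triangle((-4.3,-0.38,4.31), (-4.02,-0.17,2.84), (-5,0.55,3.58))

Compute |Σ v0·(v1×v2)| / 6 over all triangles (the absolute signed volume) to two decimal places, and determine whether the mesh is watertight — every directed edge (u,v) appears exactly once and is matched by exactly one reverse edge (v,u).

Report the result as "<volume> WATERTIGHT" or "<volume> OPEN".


Per-triangle v0·(v1×v2)/6:
  t1: +1.8852
  t2: +0.6235
  t3: +3.2514
  t4: +6.0886
  t5: +2.4646
  t6: +0.7100
  t7: +2.4452
  t8: +5.0371
  t9: +1.4283
  t10: +0.9088
  t11: +1.4738
  t12: +5.4378
  t13: +0.7397
  t14: +0.0102
  t15: +0.0851
  t16: +1.8250
  t17: +4.5781
  t18: +2.5838
  t19: +5.3313
  t20: +1.0295
  t21: -0.4860
  t22: +20.8714
  t23: -0.2225
  t24: +1.2536
  t25: -0.1072
  t26: +20.1134
  t27: +1.6529
  t28: +0.2771
  t29: +4.7398
  t30: -0.0462
  t31: +2.0970
  t32: +2.3843
  t33: -0.4567
  t34: -0.6554
Σ = +99.3526 → |volume| = 99.35

Directed edges: 102 total, each appears once with its reverse present → watertight.

99.35 WATERTIGHT


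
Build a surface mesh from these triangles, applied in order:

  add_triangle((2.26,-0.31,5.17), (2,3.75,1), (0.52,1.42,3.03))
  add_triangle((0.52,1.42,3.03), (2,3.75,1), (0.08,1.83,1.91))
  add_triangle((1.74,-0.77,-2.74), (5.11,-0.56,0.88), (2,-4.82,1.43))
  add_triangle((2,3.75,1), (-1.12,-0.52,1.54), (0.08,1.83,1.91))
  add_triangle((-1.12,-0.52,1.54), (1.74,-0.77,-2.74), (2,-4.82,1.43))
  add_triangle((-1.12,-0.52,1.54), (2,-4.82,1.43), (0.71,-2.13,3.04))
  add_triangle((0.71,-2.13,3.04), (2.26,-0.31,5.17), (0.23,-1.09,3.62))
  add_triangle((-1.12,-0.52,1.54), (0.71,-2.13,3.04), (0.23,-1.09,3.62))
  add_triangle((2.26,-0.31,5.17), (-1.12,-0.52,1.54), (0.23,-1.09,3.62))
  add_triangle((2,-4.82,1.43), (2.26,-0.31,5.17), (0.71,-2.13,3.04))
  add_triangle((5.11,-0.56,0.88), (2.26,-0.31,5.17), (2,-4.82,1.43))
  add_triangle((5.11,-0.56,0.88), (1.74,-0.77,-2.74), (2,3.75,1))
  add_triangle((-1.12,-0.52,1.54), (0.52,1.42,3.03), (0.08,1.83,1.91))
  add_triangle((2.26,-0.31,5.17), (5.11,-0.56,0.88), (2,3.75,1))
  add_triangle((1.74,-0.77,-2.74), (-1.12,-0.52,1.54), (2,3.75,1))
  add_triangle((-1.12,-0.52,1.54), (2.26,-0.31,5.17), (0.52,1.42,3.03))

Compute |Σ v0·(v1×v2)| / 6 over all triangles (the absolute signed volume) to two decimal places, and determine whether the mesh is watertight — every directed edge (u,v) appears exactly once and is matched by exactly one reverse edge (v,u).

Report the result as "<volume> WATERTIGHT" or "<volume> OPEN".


78.20 WATERTIGHT

Per-triangle v0·(v1×v2)/6:
  t1: +4.7981
  t2: +1.2738
  t3: +12.4461
  t4: -0.1911
  t5: +1.6040
  t6: +2.3905
  t7: +1.8042
  t8: +0.9100
  t9: +0.8504
  t10: +4.8322
  t11: +18.6753
  t12: +9.9518
  t13: +0.8089
  t14: +16.1959
  t15: -0.9215
  t16: +2.7713
Σ = +78.2001 → |volume| = 78.20

Directed edges: 48 total, each appears once with its reverse present → watertight.


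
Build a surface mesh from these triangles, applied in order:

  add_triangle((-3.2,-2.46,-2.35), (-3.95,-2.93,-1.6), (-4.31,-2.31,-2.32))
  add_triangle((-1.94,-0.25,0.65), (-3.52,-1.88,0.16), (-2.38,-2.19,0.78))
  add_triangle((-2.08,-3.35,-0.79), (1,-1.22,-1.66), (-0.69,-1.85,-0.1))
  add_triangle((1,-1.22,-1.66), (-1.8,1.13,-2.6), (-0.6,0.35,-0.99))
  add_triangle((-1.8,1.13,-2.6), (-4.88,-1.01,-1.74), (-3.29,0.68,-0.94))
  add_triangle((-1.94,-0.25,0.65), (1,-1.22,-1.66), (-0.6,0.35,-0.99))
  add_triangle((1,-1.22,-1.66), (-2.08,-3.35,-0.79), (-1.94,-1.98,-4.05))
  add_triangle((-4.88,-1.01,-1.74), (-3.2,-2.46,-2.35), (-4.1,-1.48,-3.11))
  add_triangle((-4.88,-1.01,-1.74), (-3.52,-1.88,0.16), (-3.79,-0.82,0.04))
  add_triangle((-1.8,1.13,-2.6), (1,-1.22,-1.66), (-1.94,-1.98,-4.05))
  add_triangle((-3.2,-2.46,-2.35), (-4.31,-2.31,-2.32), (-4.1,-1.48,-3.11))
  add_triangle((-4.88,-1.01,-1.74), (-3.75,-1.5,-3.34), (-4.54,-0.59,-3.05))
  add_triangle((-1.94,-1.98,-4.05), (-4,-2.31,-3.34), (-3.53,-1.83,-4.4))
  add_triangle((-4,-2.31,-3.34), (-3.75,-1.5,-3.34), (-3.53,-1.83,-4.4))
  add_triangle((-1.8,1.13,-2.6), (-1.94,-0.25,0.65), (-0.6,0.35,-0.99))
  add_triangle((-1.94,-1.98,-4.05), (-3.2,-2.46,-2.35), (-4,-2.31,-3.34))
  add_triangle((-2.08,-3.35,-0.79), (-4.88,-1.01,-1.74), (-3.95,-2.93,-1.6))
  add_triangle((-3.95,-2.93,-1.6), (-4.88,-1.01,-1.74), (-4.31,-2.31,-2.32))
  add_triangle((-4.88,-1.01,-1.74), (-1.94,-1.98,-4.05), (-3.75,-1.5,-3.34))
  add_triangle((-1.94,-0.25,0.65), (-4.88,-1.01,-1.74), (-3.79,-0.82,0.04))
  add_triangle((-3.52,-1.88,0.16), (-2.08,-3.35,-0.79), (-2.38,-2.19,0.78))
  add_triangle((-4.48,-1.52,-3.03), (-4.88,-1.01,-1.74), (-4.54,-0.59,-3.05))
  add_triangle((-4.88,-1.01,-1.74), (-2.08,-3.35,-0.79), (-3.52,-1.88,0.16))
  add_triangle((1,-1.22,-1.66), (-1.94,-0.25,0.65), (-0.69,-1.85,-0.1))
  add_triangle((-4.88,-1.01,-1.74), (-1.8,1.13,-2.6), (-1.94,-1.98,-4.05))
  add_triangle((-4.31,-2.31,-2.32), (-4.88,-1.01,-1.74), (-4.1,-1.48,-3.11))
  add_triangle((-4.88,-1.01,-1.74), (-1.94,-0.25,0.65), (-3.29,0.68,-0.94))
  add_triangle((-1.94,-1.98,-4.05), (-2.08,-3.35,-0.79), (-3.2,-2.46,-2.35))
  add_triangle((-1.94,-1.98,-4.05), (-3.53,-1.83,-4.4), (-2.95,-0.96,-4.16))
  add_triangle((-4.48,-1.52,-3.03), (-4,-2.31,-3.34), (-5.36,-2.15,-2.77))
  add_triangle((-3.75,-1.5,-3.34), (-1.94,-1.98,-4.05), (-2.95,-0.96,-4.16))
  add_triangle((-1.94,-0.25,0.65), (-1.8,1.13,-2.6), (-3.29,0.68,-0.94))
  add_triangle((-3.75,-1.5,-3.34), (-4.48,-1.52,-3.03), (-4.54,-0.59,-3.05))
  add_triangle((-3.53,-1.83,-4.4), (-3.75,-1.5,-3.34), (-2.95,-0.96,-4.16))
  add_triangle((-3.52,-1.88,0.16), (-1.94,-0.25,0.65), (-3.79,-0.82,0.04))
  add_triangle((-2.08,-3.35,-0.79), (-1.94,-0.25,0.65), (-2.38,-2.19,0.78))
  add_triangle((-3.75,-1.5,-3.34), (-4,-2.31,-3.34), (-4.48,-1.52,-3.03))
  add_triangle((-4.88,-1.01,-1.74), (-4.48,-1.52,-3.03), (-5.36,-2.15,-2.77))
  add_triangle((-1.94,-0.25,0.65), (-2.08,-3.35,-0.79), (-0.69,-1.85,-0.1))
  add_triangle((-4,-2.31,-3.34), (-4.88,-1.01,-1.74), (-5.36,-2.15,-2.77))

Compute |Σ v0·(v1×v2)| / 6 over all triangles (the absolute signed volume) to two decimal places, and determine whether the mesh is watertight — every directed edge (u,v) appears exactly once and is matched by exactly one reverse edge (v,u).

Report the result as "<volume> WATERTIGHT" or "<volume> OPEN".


Per-triangle v0·(v1×v2)/6:
  t1: +0.6480
  t2: +0.6127
  t3: +0.6814
  t4: -0.0029
  t5: +2.4523
  t6: -0.7025
  t7: +4.0604
  t8: -1.7889
  t9: +1.2621
  t10: +2.7566
  t11: +0.8066
  t12: -1.4122
  t13: +1.1703
  t14: +0.6155
  t15: -0.0819
  t16: +1.1760
  t17: +0.3719
  t18: +1.1248
  t19: -0.5942
  t20: +0.2103
  t21: +1.3593
  t22: +1.0974
  t23: +3.4055
  t24: -0.6100
  t25: +6.6180
  t26: +1.4985
  t27: +1.4564
  t28: +2.6439
  t29: +0.8234
  t30: +0.7655
  t31: -1.4725
  t32: -0.2440
  t33: +0.5668
  t34: +0.5731
  t35: +0.4579
  t36: -0.8881
  t37: +0.4639
  t38: +0.7985
  t39: +0.5166
  t40: -0.5845
Σ = +32.6120 → |volume| = 32.61

Directed edges: 120 total; 6 unmatched, e.g. (-3.2,-2.46,-2.35)→(-3.95,-2.93,-1.6) → open.

32.61 OPEN
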